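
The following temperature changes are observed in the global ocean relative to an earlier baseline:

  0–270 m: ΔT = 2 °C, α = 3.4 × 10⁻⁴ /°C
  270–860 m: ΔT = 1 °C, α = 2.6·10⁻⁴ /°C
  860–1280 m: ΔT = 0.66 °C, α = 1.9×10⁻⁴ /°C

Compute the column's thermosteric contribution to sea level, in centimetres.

Δh = 39.0 cm

2 × 270 × 3.4×10⁻⁴ = 0.18360 m
270–860 m: 2.6×10⁻⁴ × 1 × 590 = 0.15340 m
860–1280 m: 420 × 0.66 × 1.9×10⁻⁴ = 0.052668 m
Δh = 0.18360 + 0.15340 + 0.052668 = 0.389668 m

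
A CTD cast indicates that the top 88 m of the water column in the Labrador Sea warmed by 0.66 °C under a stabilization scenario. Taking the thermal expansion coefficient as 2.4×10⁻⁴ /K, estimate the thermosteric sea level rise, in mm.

13.9 mm of thermosteric rise

Δh = αΔT·H = 2.4×10⁻⁴ × 0.66 × 88 = 0.0139392 m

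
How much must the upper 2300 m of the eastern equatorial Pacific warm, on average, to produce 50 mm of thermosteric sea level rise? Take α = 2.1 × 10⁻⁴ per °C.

0.104 K

ΔT = Δh/(αH) = 0.05 / (2.1×10⁻⁴ × 2300) ≈ 0.1035 K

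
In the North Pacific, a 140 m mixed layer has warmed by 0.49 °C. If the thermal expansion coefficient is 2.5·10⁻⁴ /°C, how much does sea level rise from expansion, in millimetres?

Δh = 17 mm

Δh = αΔT·H = 2.5×10⁻⁴ × 0.49 × 140 = 0.01715 m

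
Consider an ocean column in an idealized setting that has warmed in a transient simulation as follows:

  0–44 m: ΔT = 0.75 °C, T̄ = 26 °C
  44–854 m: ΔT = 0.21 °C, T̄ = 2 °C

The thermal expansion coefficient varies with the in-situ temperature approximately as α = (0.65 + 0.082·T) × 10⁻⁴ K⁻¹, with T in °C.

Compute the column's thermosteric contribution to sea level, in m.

about 0.0230 m

Layer 1: α = (0.65 + 0.082×26)×10⁻⁴ = 2.782×10⁻⁴ K⁻¹
Layer 2: α = (0.65 + 0.082×2)×10⁻⁴ = 0.814×10⁻⁴ K⁻¹
0–44 m: 44 × 2.782×10⁻⁴ × 0.75 = 0.0091806 m
44–854 m: 810 × 0.814×10⁻⁴ × 0.21 = 0.01384614 m
Δh = 0.0091806 + 0.01384614 = 0.02302674 m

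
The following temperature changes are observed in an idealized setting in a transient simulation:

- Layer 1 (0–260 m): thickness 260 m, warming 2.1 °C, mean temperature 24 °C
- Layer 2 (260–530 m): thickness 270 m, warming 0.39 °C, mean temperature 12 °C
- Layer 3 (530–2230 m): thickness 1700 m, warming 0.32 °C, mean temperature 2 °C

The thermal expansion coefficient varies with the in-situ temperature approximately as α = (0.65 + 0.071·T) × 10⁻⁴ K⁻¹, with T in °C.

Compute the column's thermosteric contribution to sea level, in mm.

Layer 1: α = (0.65 + 0.071×24)×10⁻⁴ = 2.354×10⁻⁴ K⁻¹
Layer 2: α = (0.65 + 0.071×12)×10⁻⁴ = 1.502×10⁻⁴ K⁻¹
Layer 3: α = (0.65 + 0.071×2)×10⁻⁴ = 0.792×10⁻⁴ K⁻¹
Layer 1: 2.1 × 2.354×10⁻⁴ × 260 = 0.1285284 m
0.39 × 1.502×10⁻⁴ × 270 = 0.01581606 m
0.792×10⁻⁴ × 1700 × 0.32 = 0.0430848 m
Δh = 0.1285284 + 0.01581606 + 0.0430848 = 0.18742926 m ≈ 187 mm

Δh = 187 mm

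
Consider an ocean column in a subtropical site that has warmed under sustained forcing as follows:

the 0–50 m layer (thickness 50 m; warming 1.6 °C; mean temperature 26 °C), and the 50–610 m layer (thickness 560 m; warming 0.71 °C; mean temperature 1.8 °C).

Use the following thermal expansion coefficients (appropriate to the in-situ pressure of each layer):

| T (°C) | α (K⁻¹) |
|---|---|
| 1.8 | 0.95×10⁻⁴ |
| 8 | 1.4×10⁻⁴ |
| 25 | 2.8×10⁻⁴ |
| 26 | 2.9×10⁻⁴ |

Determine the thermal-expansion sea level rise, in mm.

Layer 1 at 26 °C → α = 2.9×10⁻⁴ K⁻¹
Layer 2 at 1.8 °C → α = 0.95×10⁻⁴ K⁻¹
Layer 1: 1.6 × 2.9×10⁻⁴ × 50 = 0.02320 m
50–610 m: 0.95×10⁻⁴ × 0.71 × 560 = 0.037772 m
Δh = 0.02320 + 0.037772 = 0.060972 m ≈ 61.0 mm

Δh ≈ 61.0 mm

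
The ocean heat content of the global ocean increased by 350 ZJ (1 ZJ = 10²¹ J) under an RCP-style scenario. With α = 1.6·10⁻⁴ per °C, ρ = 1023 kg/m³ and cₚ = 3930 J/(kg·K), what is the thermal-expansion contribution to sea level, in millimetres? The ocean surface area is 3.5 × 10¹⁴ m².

Per unit area: Q = 350×10²¹ / (3.5×10¹⁴) = 1×10⁹ J/m²
Δh = αQ/(ρcₚ) = 1.6×10⁻⁴ × 1×10⁹ / (1023 × 3930) ≈ 0.039797 m

39.8 mm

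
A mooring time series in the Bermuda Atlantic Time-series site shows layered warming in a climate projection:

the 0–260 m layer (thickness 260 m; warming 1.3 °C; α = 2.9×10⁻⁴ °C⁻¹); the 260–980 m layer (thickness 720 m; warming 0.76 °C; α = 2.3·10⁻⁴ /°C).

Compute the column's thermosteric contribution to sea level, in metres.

0–260 m: 2.9×10⁻⁴ × 1.3 × 260 = 0.09802 m
260–980 m: 720 × 2.3×10⁻⁴ × 0.76 = 0.125856 m
Δh = 0.09802 + 0.125856 = 0.223876 m

Δh = 0.224 m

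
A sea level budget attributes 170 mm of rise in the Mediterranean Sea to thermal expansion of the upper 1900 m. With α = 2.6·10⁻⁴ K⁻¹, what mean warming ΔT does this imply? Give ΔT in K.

about 0.34 K

ΔT = Δh/(αH) = 0.17 / (2.6×10⁻⁴ × 1900) ≈ 0.3441 K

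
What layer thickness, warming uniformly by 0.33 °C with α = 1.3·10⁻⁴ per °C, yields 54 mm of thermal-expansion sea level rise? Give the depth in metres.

H = Δh/(αΔT) = 0.054 / (1.3×10⁻⁴ × 0.33) ≈ 1259 m

1260 m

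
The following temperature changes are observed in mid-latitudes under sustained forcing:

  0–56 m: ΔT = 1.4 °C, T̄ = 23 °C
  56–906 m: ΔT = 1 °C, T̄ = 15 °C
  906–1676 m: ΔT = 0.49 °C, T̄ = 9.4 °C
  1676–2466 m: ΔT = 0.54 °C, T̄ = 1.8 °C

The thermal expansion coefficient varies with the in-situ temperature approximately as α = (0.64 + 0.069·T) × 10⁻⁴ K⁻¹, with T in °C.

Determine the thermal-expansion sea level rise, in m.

0.241 m of thermosteric rise

Layer 1: α = (0.64 + 0.069×23)×10⁻⁴ = 2.227×10⁻⁴ K⁻¹
Layer 2: α = (0.64 + 0.069×15)×10⁻⁴ = 1.675×10⁻⁴ K⁻¹
Layer 3: α = (0.64 + 0.069×9.4)×10⁻⁴ = 1.2886×10⁻⁴ K⁻¹
Layer 4: α = (0.64 + 0.069×1.8)×10⁻⁴ = 0.7642×10⁻⁴ K⁻¹
Layer 1: 1.4 × 56 × 2.227×10⁻⁴ = 0.01745968 m
1.675×10⁻⁴ × 1 × 850 = 0.142375 m
Layer 3: 1.2886×10⁻⁴ × 770 × 0.49 = 0.048618878 m
790 × 0.7642×10⁻⁴ × 0.54 = 0.032600772 m
Δh = 0.01745968 + 0.142375 + 0.048618878 + 0.032600772 = 0.24105433 m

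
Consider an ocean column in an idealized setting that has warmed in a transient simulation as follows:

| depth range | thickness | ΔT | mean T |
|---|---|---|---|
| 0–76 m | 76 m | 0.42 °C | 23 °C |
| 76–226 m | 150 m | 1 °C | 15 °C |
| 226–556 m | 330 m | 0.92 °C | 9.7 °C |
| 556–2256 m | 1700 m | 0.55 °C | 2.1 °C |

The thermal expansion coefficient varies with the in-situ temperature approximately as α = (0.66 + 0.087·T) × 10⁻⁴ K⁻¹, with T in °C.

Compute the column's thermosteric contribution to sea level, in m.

about 0.162 m

Layer 1: α = (0.66 + 0.087×23)×10⁻⁴ = 2.661×10⁻⁴ K⁻¹
Layer 2: α = (0.66 + 0.087×15)×10⁻⁴ = 1.965×10⁻⁴ K⁻¹
Layer 3: α = (0.66 + 0.087×9.7)×10⁻⁴ = 1.5039×10⁻⁴ K⁻¹
Layer 4: α = (0.66 + 0.087×2.1)×10⁻⁴ = 0.8427×10⁻⁴ K⁻¹
0–76 m: 0.42 × 76 × 2.661×10⁻⁴ = 0.008493912 m
76–226 m: 1 × 150 × 1.965×10⁻⁴ = 0.029475 m
226–556 m: 0.92 × 330 × 1.5039×10⁻⁴ = 0.045658404 m
0.55 × 1700 × 0.8427×10⁻⁴ = 0.07879245 m
Δh = 0.008493912 + 0.029475 + 0.045658404 + 0.07879245 = 0.162419766 m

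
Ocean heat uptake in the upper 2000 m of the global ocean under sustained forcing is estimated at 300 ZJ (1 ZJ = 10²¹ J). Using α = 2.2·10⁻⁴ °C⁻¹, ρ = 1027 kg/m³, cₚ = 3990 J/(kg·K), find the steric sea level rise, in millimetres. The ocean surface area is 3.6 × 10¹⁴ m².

Δh = 44.7 mm

Per unit area: Q = 300×10²¹ / (3.6×10¹⁴) ≈ 8.333×10⁸ J/m²
Δh = αQ/(ρcₚ) = 2.2×10⁻⁴ × 8.333×10⁸ / (1027 × 3990) ≈ 0.044738 m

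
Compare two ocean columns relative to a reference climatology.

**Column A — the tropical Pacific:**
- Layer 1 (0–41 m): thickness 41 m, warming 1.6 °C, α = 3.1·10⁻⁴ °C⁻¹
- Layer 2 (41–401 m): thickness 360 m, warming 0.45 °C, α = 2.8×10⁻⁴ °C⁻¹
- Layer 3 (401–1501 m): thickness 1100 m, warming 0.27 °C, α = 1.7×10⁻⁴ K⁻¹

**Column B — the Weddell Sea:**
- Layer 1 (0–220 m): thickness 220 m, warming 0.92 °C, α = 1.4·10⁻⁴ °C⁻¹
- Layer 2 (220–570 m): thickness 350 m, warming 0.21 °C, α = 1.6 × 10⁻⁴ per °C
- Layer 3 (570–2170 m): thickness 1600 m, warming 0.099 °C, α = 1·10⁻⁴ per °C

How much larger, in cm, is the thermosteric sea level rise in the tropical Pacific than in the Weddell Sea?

Δh_A − Δh_B ≈ 6.0 cm

A Layer 1: 41 × 1.6 × 3.1×10⁻⁴ = 0.020336 m
A 41–401 m: 0.45 × 360 × 2.8×10⁻⁴ = 0.04536 m
A 0.27 × 1.7×10⁻⁴ × 1100 = 0.05049 m
A total: 0.116186 m
B 0–220 m: 1.4×10⁻⁴ × 220 × 0.92 = 0.028336 m
B 220–570 m: 350 × 1.6×10⁻⁴ × 0.21 = 0.01176 m
B 570–2170 m: 0.099 × 1600 × 1×10⁻⁴ = 0.01584 m
B total: 0.055936 m
Difference: 0.116186 − 0.055936 = 0.06025 m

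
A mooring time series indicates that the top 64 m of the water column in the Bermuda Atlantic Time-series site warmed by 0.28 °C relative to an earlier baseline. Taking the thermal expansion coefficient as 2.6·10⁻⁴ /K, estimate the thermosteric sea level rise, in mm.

Δh = αΔT·H = 2.6×10⁻⁴ × 0.28 × 64 = 0.0046592 m

about 4.66 mm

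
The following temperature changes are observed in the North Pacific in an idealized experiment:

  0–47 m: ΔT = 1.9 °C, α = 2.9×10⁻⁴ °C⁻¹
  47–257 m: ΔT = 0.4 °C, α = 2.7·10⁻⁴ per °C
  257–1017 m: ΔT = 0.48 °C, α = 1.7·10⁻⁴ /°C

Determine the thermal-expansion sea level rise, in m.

2.9×10⁻⁴ × 47 × 1.9 = 0.025897 m
47–257 m: 0.4 × 210 × 2.7×10⁻⁴ = 0.02268 m
760 × 0.48 × 1.7×10⁻⁴ = 0.062016 m
Δh = 0.025897 + 0.02268 + 0.062016 = 0.110593 m

Δh ≈ 0.11 m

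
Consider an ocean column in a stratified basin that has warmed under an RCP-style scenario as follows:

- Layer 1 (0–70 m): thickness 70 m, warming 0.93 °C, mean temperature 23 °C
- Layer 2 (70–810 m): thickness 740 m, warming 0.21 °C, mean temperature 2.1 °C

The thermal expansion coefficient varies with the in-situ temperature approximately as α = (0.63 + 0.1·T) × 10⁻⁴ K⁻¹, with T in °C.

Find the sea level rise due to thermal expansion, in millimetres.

Layer 1: α = (0.63 + 0.1×23)×10⁻⁴ = 2.93×10⁻⁴ K⁻¹
Layer 2: α = (0.63 + 0.1×2.1)×10⁻⁴ = 0.84×10⁻⁴ K⁻¹
Layer 1: 70 × 2.93×10⁻⁴ × 0.93 = 0.0190743 m
0.21 × 740 × 0.84×10⁻⁴ = 0.0130536 m
Δh = 0.0190743 + 0.0130536 = 0.0321279 m

32.1 mm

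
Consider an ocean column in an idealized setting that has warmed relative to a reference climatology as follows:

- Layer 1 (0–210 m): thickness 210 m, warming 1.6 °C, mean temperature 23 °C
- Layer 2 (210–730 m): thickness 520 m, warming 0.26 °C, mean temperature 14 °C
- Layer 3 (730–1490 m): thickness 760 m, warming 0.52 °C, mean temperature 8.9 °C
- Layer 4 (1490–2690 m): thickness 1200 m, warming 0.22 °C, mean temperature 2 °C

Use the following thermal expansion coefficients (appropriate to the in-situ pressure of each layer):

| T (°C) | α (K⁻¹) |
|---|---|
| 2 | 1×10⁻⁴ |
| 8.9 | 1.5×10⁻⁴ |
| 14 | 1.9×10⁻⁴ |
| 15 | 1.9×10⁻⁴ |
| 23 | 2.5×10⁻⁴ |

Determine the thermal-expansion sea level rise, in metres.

Layer 1 at 23 °C → α = 2.5×10⁻⁴ K⁻¹
Layer 2 at 14 °C → α = 1.9×10⁻⁴ K⁻¹
Layer 3 at 8.9 °C → α = 1.5×10⁻⁴ K⁻¹
Layer 4 at 2 °C → α = 1×10⁻⁴ K⁻¹
Layer 1: 210 × 2.5×10⁻⁴ × 1.6 = 0.08400 m
210–730 m: 520 × 1.9×10⁻⁴ × 0.26 = 0.025688 m
0.52 × 1.5×10⁻⁴ × 760 = 0.05928 m
Layer 4: 1200 × 0.22 × 1×10⁻⁴ = 0.02640 m
Δh = 0.08400 + 0.025688 + 0.05928 + 0.02640 = 0.195368 m

Δh = 0.20 m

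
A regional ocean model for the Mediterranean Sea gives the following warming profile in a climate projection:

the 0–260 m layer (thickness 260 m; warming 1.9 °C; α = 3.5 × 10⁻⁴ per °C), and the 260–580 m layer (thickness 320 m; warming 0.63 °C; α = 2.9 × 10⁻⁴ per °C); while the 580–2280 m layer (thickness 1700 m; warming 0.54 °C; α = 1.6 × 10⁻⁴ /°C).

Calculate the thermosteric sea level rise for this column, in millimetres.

378 mm

3.5×10⁻⁴ × 1.9 × 260 = 0.17290 m
Layer 2: 320 × 0.63 × 2.9×10⁻⁴ = 0.058464 m
1.6×10⁻⁴ × 0.54 × 1700 = 0.14688 m
Δh = 0.17290 + 0.058464 + 0.14688 = 0.378244 m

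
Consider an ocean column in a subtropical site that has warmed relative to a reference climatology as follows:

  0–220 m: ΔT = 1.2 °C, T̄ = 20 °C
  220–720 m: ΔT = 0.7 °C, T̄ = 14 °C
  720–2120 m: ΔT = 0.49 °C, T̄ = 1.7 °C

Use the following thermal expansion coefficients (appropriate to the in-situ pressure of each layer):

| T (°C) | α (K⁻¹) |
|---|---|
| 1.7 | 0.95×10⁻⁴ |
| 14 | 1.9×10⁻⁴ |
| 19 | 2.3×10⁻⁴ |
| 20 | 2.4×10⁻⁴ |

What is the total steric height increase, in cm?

about 20 cm

Layer 1 at 20 °C → α = 2.4×10⁻⁴ K⁻¹
Layer 2 at 14 °C → α = 1.9×10⁻⁴ K⁻¹
Layer 3 at 1.7 °C → α = 0.95×10⁻⁴ K⁻¹
0–220 m: 220 × 2.4×10⁻⁴ × 1.2 = 0.06336 m
500 × 0.7 × 1.9×10⁻⁴ = 0.06650 m
Layer 3: 0.95×10⁻⁴ × 0.49 × 1400 = 0.06517 m
Δh = 0.06336 + 0.06650 + 0.06517 = 0.19503 m ≈ 20 cm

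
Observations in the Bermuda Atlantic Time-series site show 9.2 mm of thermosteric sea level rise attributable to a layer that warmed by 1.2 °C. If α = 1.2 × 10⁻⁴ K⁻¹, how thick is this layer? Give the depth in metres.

H = Δh/(αΔT) = 0.0092 / (1.2×10⁻⁴ × 1.2) ≈ 63.89 m

H ≈ 63.9 m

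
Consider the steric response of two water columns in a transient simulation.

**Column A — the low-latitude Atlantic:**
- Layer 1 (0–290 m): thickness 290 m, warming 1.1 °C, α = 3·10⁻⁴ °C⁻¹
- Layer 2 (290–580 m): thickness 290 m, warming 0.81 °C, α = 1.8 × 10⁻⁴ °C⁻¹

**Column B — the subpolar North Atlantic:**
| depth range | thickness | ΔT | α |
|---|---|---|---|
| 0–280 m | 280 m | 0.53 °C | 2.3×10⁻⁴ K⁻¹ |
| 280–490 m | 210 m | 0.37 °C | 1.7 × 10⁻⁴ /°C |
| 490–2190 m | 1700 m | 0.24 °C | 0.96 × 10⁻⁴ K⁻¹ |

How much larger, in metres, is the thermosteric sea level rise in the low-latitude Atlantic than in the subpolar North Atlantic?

Δh_A − Δh_B ≈ 0.051 m

A 1.1 × 3×10⁻⁴ × 290 = 0.09570 m
A 290–580 m: 0.81 × 290 × 1.8×10⁻⁴ = 0.042282 m
A total: 0.137982 m
B 0.53 × 280 × 2.3×10⁻⁴ = 0.034132 m
B 280–490 m: 0.37 × 1.7×10⁻⁴ × 210 = 0.013209 m
B 490–2190 m: 0.96×10⁻⁴ × 1700 × 0.24 = 0.039168 m
B total: 0.086509 m
Difference: 0.137982 − 0.086509 = 0.051473 m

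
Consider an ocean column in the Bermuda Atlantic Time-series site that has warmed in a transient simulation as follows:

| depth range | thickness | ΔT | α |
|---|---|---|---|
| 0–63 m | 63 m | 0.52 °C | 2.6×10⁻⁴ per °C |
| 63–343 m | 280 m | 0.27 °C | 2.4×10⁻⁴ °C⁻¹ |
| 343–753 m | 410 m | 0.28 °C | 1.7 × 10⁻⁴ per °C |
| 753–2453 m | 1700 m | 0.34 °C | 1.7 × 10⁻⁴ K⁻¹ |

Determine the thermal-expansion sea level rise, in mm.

144 mm of thermosteric rise

2.6×10⁻⁴ × 63 × 0.52 = 0.0085176 m
63–343 m: 0.27 × 280 × 2.4×10⁻⁴ = 0.018144 m
1.7×10⁻⁴ × 410 × 0.28 = 0.019516 m
Layer 4: 1.7×10⁻⁴ × 0.34 × 1700 = 0.09826 m
Δh = 0.0085176 + 0.018144 + 0.019516 + 0.09826 = 0.1444376 m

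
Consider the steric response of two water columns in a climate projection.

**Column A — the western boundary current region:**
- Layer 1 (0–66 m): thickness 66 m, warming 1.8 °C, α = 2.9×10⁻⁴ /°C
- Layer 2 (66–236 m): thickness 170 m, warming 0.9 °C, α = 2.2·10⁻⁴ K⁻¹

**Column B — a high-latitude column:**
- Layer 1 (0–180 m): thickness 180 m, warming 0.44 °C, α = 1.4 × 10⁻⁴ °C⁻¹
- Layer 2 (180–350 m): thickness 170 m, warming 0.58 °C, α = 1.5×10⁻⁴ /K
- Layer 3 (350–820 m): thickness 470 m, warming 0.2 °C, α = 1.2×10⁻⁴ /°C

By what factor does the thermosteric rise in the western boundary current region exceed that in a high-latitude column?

≈ 1.83×

A 1.8 × 2.9×10⁻⁴ × 66 = 0.034452 m
A 66–236 m: 170 × 2.2×10⁻⁴ × 0.9 = 0.03366 m
A total: 0.068112 m
B 180 × 1.4×10⁻⁴ × 0.44 = 0.011088 m
B 180–350 m: 0.58 × 170 × 1.5×10⁻⁴ = 0.01479 m
B 350–820 m: 470 × 1.2×10⁻⁴ × 0.2 = 0.01128 m
B total: 0.037158 m
Ratio: 0.068112 / 0.037158 ≈ 1.833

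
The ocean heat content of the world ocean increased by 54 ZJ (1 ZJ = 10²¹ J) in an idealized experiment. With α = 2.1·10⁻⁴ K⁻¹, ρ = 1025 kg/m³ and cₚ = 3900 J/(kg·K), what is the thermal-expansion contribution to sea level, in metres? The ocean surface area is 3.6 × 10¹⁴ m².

Per unit area: Q = 54×10²¹ / (3.6×10¹⁴) = 1.5×10⁸ J/m²
Δh = αQ/(ρcₚ) = 2.1×10⁻⁴ × 1.5×10⁸ / (1025 × 3900) ≈ 0.0078799 m

Δh ≈ 0.0079 m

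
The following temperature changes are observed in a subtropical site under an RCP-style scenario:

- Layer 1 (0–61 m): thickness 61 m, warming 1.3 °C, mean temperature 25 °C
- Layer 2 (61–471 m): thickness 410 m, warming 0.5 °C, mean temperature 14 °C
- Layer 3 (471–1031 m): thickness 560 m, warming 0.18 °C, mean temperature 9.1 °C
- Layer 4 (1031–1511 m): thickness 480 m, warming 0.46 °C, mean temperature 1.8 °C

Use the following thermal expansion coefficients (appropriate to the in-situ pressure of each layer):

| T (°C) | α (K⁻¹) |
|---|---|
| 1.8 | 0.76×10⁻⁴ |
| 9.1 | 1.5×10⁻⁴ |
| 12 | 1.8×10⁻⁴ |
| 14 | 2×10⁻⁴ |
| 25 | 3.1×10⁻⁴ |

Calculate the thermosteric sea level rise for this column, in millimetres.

Layer 1 at 25 °C → α = 3.1×10⁻⁴ K⁻¹
Layer 2 at 14 °C → α = 2×10⁻⁴ K⁻¹
Layer 3 at 9.1 °C → α = 1.5×10⁻⁴ K⁻¹
Layer 4 at 1.8 °C → α = 0.76×10⁻⁴ K⁻¹
0–61 m: 1.3 × 3.1×10⁻⁴ × 61 = 0.024583 m
Layer 2: 410 × 0.5 × 2×10⁻⁴ = 0.04100 m
471–1031 m: 560 × 1.5×10⁻⁴ × 0.18 = 0.01512 m
1031–1511 m: 0.76×10⁻⁴ × 480 × 0.46 = 0.0167808 m
Δh = 0.024583 + 0.04100 + 0.01512 + 0.0167808 = 0.0974838 m

Δh ≈ 97.5 mm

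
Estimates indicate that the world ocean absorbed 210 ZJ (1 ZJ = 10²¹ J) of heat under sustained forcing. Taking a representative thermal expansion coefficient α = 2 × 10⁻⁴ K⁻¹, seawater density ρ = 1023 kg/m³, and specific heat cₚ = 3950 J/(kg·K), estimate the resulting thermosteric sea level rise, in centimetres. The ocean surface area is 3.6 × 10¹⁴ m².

Per unit area: Q = 210×10²¹ / (3.6×10¹⁴) ≈ 5.833×10⁸ J/m²
Δh = αQ/(ρcₚ) = 2×10⁻⁴ × 5.833×10⁸ / (1023 × 3950) ≈ 0.02887 m

about 2.89 cm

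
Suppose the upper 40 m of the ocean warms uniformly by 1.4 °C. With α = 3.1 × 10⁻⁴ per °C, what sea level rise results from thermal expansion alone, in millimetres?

Δh = αΔT·H = 3.1×10⁻⁴ × 1.4 × 40 = 0.01736 m

about 17.4 mm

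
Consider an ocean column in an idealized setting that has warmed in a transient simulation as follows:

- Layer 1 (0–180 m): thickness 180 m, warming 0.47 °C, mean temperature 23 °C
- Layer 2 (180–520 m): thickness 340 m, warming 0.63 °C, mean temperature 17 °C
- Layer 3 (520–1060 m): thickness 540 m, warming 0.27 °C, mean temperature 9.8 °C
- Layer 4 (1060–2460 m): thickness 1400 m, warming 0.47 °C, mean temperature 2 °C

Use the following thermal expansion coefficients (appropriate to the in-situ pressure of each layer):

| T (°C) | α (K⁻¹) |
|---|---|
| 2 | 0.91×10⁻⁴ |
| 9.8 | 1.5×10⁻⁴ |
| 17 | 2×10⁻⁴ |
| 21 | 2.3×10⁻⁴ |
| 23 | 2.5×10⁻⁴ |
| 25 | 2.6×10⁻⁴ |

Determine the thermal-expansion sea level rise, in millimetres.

Layer 1 at 23 °C → α = 2.5×10⁻⁴ K⁻¹
Layer 2 at 17 °C → α = 2×10⁻⁴ K⁻¹
Layer 3 at 9.8 °C → α = 1.5×10⁻⁴ K⁻¹
Layer 4 at 2 °C → α = 0.91×10⁻⁴ K⁻¹
2.5×10⁻⁴ × 180 × 0.47 = 0.02115 m
Layer 2: 0.63 × 2×10⁻⁴ × 340 = 0.04284 m
520–1060 m: 1.5×10⁻⁴ × 0.27 × 540 = 0.02187 m
Layer 4: 0.91×10⁻⁴ × 1400 × 0.47 = 0.059878 m
Δh = 0.02115 + 0.04284 + 0.02187 + 0.059878 = 0.145738 m ≈ 146 mm

about 146 mm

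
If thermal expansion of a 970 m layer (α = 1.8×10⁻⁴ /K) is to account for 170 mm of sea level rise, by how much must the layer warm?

ΔT = Δh/(αH) = 0.17 / (1.8×10⁻⁴ × 970) ≈ 0.9737 K

0.97 K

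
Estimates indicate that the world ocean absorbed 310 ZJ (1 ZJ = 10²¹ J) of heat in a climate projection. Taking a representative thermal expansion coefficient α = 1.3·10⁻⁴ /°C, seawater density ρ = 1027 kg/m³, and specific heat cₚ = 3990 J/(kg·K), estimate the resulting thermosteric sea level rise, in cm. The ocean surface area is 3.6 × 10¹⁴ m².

Per unit area: Q = 310×10²¹ / (3.6×10¹⁴) ≈ 8.611×10⁸ J/m²
Δh = αQ/(ρcₚ) = 1.3×10⁻⁴ × 8.611×10⁸ / (1027 × 3990) ≈ 0.027318 m

Δh ≈ 2.73 cm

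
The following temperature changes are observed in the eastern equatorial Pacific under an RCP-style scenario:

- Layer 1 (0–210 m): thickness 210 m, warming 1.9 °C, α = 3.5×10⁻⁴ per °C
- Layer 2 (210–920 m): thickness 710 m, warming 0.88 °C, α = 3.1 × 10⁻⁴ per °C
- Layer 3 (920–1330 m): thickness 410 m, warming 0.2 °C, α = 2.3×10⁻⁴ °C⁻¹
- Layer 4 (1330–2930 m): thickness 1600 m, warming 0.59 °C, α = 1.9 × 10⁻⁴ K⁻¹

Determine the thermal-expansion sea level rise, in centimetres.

210 × 1.9 × 3.5×10⁻⁴ = 0.13965 m
710 × 3.1×10⁻⁴ × 0.88 = 0.193688 m
2.3×10⁻⁴ × 410 × 0.2 = 0.01886 m
1600 × 1.9×10⁻⁴ × 0.59 = 0.17936 m
Δh = 0.13965 + 0.193688 + 0.01886 + 0.17936 = 0.531558 m ≈ 53 cm

about 53 cm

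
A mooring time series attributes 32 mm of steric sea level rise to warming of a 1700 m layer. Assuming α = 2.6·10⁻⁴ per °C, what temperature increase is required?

ΔT = Δh/(αH) = 0.032 / (2.6×10⁻⁴ × 1700) ≈ 0.07240 °C

0.0724 °C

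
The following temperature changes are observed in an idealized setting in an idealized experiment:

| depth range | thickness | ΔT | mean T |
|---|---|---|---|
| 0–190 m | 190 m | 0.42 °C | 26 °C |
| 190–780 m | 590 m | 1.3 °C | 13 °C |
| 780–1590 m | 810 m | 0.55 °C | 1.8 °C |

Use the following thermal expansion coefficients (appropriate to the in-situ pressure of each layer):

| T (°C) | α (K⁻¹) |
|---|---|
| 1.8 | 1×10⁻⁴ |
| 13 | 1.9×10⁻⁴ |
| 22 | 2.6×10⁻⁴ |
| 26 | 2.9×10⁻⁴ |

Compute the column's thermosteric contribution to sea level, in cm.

Layer 1 at 26 °C → α = 2.9×10⁻⁴ K⁻¹
Layer 2 at 13 °C → α = 1.9×10⁻⁴ K⁻¹
Layer 3 at 1.8 °C → α = 1×10⁻⁴ K⁻¹
190 × 0.42 × 2.9×10⁻⁴ = 0.023142 m
590 × 1.3 × 1.9×10⁻⁴ = 0.14573 m
810 × 0.55 × 1×10⁻⁴ = 0.04455 m
Δh = 0.023142 + 0.14573 + 0.04455 = 0.213422 m

Δh ≈ 21 cm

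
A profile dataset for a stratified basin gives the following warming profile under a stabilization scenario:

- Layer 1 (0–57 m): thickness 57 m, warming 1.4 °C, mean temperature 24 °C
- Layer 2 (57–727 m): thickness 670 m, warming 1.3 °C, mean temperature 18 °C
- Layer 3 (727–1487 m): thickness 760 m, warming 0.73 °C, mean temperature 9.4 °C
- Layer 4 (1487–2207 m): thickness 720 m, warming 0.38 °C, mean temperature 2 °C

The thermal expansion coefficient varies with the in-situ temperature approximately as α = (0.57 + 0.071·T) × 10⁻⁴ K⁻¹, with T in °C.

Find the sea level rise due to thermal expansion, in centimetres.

Layer 1: α = (0.57 + 0.071×24)×10⁻⁴ = 2.274×10⁻⁴ K⁻¹
Layer 2: α = (0.57 + 0.071×18)×10⁻⁴ = 1.848×10⁻⁴ K⁻¹
Layer 3: α = (0.57 + 0.071×9.4)×10⁻⁴ = 1.2374×10⁻⁴ K⁻¹
Layer 4: α = (0.57 + 0.071×2)×10⁻⁴ = 0.712×10⁻⁴ K⁻¹
Layer 1: 2.274×10⁻⁴ × 1.4 × 57 = 0.01814652 m
57–727 m: 1.3 × 670 × 1.848×10⁻⁴ = 0.1609608 m
Layer 3: 0.73 × 1.2374×10⁻⁴ × 760 = 0.068650952 m
0.712×10⁻⁴ × 720 × 0.38 = 0.01948032 m
Δh = 0.01814652 + 0.1609608 + 0.068650952 + 0.01948032 = 0.267238592 m ≈ 26.7 cm

Δh ≈ 26.7 cm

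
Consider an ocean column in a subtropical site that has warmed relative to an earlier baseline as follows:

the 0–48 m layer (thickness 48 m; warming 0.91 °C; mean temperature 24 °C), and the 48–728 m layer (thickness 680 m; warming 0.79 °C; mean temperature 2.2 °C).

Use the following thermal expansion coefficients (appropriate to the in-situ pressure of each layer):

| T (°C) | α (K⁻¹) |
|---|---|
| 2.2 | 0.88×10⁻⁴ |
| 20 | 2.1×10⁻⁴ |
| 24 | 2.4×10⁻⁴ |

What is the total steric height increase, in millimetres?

Layer 1 at 24 °C → α = 2.4×10⁻⁴ K⁻¹
Layer 2 at 2.2 °C → α = 0.88×10⁻⁴ K⁻¹
Layer 1: 0.91 × 48 × 2.4×10⁻⁴ = 0.0104832 m
48–728 m: 680 × 0.88×10⁻⁴ × 0.79 = 0.0472736 m
Δh = 0.0104832 + 0.0472736 = 0.0577568 m

57.8 mm of thermosteric rise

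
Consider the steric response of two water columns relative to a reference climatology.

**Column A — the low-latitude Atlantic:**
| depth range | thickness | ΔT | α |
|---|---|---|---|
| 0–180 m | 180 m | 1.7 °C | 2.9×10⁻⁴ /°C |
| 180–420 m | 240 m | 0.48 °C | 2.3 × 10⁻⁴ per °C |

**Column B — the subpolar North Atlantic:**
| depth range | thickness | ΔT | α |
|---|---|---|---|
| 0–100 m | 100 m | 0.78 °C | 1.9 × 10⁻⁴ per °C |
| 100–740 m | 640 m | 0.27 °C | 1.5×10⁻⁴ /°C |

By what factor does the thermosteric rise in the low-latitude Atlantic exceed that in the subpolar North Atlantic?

A Layer 1: 180 × 1.7 × 2.9×10⁻⁴ = 0.08874 m
A 240 × 2.3×10⁻⁴ × 0.48 = 0.026496 m
A total: 0.115236 m
B 0.78 × 100 × 1.9×10⁻⁴ = 0.01482 m
B 640 × 1.5×10⁻⁴ × 0.27 = 0.02592 m
B total: 0.04074 m
Ratio: 0.115236 / 0.04074 ≈ 2.829

a factor of 2.83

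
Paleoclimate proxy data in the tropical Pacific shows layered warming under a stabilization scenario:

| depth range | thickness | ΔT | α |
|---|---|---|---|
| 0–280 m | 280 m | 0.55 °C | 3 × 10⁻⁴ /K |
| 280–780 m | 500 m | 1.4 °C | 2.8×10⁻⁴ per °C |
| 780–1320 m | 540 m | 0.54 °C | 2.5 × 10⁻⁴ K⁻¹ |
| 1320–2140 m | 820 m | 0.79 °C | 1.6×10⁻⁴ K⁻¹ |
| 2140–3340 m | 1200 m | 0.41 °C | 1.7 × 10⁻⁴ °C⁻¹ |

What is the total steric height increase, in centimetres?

Δh = 50.2 cm

0–280 m: 3×10⁻⁴ × 280 × 0.55 = 0.04620 m
1.4 × 2.8×10⁻⁴ × 500 = 0.19600 m
Layer 3: 2.5×10⁻⁴ × 540 × 0.54 = 0.07290 m
1320–2140 m: 820 × 1.6×10⁻⁴ × 0.79 = 0.103648 m
2140–3340 m: 0.41 × 1.7×10⁻⁴ × 1200 = 0.08364 m
Δh = 0.04620 + 0.19600 + 0.07290 + 0.103648 + 0.08364 = 0.502388 m ≈ 50.2 cm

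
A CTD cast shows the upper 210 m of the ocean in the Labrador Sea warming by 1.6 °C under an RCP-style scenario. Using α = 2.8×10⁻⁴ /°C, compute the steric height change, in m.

Δh = αΔT·H = 2.8×10⁻⁴ × 1.6 × 210 = 0.09408 m

Δh = 0.0941 m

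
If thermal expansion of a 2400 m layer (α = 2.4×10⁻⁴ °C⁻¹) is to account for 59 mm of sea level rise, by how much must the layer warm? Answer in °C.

ΔT = Δh/(αH) = 0.059 / (2.4×10⁻⁴ × 2400) ≈ 0.1024 °C

0.10 °C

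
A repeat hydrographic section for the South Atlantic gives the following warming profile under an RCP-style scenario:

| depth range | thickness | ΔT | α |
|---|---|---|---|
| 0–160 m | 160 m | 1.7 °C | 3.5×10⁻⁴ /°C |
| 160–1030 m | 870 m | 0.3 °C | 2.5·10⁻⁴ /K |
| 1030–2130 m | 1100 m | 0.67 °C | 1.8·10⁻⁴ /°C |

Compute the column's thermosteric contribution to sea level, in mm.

160 × 1.7 × 3.5×10⁻⁴ = 0.09520 m
160–1030 m: 2.5×10⁻⁴ × 870 × 0.3 = 0.06525 m
1030–2130 m: 1.8×10⁻⁴ × 0.67 × 1100 = 0.13266 m
Δh = 0.09520 + 0.06525 + 0.13266 = 0.29311 m

293 mm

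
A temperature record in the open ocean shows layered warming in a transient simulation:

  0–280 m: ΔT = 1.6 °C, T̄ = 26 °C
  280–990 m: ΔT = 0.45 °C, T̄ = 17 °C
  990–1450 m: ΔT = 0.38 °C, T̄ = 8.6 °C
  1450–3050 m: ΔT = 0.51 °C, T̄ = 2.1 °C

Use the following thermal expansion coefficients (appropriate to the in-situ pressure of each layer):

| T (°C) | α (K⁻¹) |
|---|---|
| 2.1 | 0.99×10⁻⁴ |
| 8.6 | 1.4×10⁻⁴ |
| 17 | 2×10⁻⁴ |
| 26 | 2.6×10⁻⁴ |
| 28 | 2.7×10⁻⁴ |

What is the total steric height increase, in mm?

Layer 1 at 26 °C → α = 2.6×10⁻⁴ K⁻¹
Layer 2 at 17 °C → α = 2×10⁻⁴ K⁻¹
Layer 3 at 8.6 °C → α = 1.4×10⁻⁴ K⁻¹
Layer 4 at 2.1 °C → α = 0.99×10⁻⁴ K⁻¹
280 × 1.6 × 2.6×10⁻⁴ = 0.11648 m
0.45 × 2×10⁻⁴ × 710 = 0.06390 m
0.38 × 460 × 1.4×10⁻⁴ = 0.024472 m
Layer 4: 1600 × 0.51 × 0.99×10⁻⁴ = 0.080784 m
Δh = 0.11648 + 0.06390 + 0.024472 + 0.080784 = 0.285636 m ≈ 286 mm

about 286 mm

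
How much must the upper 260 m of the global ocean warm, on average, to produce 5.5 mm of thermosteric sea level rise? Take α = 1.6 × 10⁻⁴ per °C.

ΔT = Δh/(αH) = 0.0055 / (1.6×10⁻⁴ × 260) ≈ 0.1322 °C

ΔT ≈ 0.13 °C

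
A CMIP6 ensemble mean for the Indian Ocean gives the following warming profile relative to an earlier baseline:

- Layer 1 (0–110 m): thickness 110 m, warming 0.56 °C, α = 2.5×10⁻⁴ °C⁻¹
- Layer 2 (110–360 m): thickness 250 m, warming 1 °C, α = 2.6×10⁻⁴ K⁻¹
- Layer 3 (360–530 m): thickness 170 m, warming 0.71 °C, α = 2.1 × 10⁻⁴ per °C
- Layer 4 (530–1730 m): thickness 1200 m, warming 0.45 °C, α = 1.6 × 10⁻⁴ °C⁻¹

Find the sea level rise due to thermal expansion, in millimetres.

2.5×10⁻⁴ × 0.56 × 110 = 0.01540 m
110–360 m: 2.6×10⁻⁴ × 250 × 1 = 0.06500 m
360–530 m: 170 × 0.71 × 2.1×10⁻⁴ = 0.025347 m
Layer 4: 0.45 × 1200 × 1.6×10⁻⁴ = 0.08640 m
Δh = 0.01540 + 0.06500 + 0.025347 + 0.08640 = 0.192147 m

192 mm of thermosteric rise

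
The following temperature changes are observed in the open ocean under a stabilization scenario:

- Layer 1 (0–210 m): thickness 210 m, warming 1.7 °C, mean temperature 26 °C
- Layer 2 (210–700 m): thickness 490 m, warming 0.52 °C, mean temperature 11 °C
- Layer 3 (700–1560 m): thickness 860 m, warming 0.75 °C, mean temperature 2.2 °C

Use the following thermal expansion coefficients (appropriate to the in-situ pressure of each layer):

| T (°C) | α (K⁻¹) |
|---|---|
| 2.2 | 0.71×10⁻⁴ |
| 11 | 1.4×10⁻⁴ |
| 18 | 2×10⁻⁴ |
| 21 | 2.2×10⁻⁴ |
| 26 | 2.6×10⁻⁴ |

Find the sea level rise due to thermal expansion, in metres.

Layer 1 at 26 °C → α = 2.6×10⁻⁴ K⁻¹
Layer 2 at 11 °C → α = 1.4×10⁻⁴ K⁻¹
Layer 3 at 2.2 °C → α = 0.71×10⁻⁴ K⁻¹
2.6×10⁻⁴ × 1.7 × 210 = 0.09282 m
Layer 2: 490 × 1.4×10⁻⁴ × 0.52 = 0.035672 m
700–1560 m: 0.75 × 860 × 0.71×10⁻⁴ = 0.045795 m
Δh = 0.09282 + 0.035672 + 0.045795 = 0.174287 m

Δh = 0.174 m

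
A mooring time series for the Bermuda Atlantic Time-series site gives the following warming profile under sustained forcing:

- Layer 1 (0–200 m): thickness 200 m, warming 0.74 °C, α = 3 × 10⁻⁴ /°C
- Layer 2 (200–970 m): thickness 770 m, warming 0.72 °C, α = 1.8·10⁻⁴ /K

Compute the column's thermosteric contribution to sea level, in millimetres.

3×10⁻⁴ × 0.74 × 200 = 0.04440 m
Layer 2: 770 × 0.72 × 1.8×10⁻⁴ = 0.099792 m
Δh = 0.04440 + 0.099792 = 0.144192 m ≈ 144 mm

144 mm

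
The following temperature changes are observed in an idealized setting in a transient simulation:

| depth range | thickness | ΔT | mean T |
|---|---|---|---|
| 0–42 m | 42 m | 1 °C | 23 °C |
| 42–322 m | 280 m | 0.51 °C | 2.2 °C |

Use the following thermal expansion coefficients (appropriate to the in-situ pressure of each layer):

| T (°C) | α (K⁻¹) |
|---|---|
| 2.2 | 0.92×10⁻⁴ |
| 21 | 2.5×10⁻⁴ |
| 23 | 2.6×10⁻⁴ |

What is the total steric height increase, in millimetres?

Δh ≈ 24 mm

Layer 1 at 23 °C → α = 2.6×10⁻⁴ K⁻¹
Layer 2 at 2.2 °C → α = 0.92×10⁻⁴ K⁻¹
1 × 42 × 2.6×10⁻⁴ = 0.01092 m
Layer 2: 0.92×10⁻⁴ × 0.51 × 280 = 0.0131376 m
Δh = 0.01092 + 0.0131376 = 0.0240576 m ≈ 24 mm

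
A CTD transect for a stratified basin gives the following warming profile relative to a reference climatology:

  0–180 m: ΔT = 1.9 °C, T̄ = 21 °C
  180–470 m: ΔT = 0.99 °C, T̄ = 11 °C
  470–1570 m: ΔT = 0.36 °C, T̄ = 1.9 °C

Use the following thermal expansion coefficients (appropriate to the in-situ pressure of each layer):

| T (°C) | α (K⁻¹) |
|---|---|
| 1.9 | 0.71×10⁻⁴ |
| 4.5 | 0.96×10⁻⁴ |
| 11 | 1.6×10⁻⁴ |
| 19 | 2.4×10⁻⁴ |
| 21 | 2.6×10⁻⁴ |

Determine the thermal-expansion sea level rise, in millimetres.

Layer 1 at 21 °C → α = 2.6×10⁻⁴ K⁻¹
Layer 2 at 11 °C → α = 1.6×10⁻⁴ K⁻¹
Layer 3 at 1.9 °C → α = 0.71×10⁻⁴ K⁻¹
Layer 1: 180 × 1.9 × 2.6×10⁻⁴ = 0.08892 m
Layer 2: 1.6×10⁻⁴ × 0.99 × 290 = 0.045936 m
0.71×10⁻⁴ × 0.36 × 1100 = 0.028116 m
Δh = 0.08892 + 0.045936 + 0.028116 = 0.162972 m

about 163 mm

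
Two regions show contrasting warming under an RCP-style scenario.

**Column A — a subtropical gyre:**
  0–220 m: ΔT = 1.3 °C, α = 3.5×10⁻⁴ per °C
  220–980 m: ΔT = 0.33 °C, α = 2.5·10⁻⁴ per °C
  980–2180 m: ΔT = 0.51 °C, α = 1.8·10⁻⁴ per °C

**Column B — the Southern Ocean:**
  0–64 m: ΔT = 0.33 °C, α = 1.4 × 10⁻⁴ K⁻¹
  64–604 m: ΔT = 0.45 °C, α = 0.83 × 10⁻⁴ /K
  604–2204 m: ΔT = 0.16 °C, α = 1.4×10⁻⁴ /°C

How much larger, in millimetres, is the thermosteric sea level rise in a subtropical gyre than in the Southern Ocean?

A 1.3 × 3.5×10⁻⁴ × 220 = 0.10010 m
A Layer 2: 2.5×10⁻⁴ × 0.33 × 760 = 0.06270 m
A 1.8×10⁻⁴ × 1200 × 0.51 = 0.11016 m
A total: 0.27296 m
B 0.33 × 64 × 1.4×10⁻⁴ = 0.0029568 m
B 0.83×10⁻⁴ × 540 × 0.45 = 0.020169 m
B Layer 3: 1600 × 0.16 × 1.4×10⁻⁴ = 0.03584 m
B total: 0.0589658 m
Difference: 0.27296 − 0.0589658 = 0.2139942 m

Δh_A − Δh_B ≈ 214 mm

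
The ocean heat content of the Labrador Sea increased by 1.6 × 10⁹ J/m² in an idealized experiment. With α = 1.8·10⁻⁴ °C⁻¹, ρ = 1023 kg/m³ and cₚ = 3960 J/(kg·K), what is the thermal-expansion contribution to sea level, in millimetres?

71 mm of thermosteric rise

Δh = αQ/(ρcₚ) = 1.8×10⁻⁴ × 1.6×10⁹ / (1023 × 3960) ≈ 0.071092 m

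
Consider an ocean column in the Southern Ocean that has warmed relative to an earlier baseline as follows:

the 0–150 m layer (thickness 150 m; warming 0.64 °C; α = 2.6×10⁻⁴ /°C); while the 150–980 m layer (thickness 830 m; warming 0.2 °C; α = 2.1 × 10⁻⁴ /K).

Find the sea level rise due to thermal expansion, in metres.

about 0.0598 m

0–150 m: 0.64 × 150 × 2.6×10⁻⁴ = 0.02496 m
Layer 2: 0.2 × 2.1×10⁻⁴ × 830 = 0.03486 m
Δh = 0.02496 + 0.03486 = 0.05982 m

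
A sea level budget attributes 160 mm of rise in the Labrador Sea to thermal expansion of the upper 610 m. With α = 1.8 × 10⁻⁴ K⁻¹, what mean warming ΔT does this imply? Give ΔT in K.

ΔT = Δh/(αH) = 0.16 / (1.8×10⁻⁴ × 610) ≈ 1.457 K

1.46 K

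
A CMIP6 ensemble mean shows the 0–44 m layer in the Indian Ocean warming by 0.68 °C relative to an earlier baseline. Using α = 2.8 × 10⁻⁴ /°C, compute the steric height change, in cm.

Δh = αΔT·H = 2.8×10⁻⁴ × 0.68 × 44 = 0.0083776 m

about 0.84 cm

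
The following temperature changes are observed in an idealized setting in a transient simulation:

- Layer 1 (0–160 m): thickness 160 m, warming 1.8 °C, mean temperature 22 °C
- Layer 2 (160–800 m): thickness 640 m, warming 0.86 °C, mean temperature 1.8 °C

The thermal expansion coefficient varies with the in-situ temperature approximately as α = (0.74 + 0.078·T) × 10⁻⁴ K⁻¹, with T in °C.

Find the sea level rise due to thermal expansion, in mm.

120 mm of thermosteric rise

Layer 1: α = (0.74 + 0.078×22)×10⁻⁴ = 2.456×10⁻⁴ K⁻¹
Layer 2: α = (0.74 + 0.078×1.8)×10⁻⁴ = 0.8804×10⁻⁴ K⁻¹
0–160 m: 2.456×10⁻⁴ × 1.8 × 160 = 0.0707328 m
160–800 m: 0.8804×10⁻⁴ × 0.86 × 640 = 0.048457216 m
Δh = 0.0707328 + 0.048457216 = 0.119190016 m ≈ 120 mm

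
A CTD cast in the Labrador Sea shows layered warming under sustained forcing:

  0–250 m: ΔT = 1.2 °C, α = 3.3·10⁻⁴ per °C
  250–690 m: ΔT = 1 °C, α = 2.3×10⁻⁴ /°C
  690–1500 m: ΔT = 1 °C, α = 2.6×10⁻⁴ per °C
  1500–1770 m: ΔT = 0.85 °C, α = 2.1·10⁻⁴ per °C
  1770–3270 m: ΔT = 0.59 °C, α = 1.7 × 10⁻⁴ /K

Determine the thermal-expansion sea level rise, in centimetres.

Layer 1: 3.3×10⁻⁴ × 250 × 1.2 = 0.09900 m
1 × 440 × 2.3×10⁻⁴ = 0.10120 m
2.6×10⁻⁴ × 810 × 1 = 0.21060 m
Layer 4: 0.85 × 270 × 2.1×10⁻⁴ = 0.048195 m
1770–3270 m: 1.7×10⁻⁴ × 1500 × 0.59 = 0.15045 m
Δh = 0.09900 + 0.10120 + 0.21060 + 0.048195 + 0.15045 = 0.609445 m ≈ 60.9 cm

60.9 cm of thermosteric rise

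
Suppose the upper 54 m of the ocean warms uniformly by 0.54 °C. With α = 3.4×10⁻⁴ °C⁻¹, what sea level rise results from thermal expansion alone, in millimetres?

Δh = αΔT·H = 3.4×10⁻⁴ × 0.54 × 54 = 0.0099144 m

9.91 mm of thermosteric rise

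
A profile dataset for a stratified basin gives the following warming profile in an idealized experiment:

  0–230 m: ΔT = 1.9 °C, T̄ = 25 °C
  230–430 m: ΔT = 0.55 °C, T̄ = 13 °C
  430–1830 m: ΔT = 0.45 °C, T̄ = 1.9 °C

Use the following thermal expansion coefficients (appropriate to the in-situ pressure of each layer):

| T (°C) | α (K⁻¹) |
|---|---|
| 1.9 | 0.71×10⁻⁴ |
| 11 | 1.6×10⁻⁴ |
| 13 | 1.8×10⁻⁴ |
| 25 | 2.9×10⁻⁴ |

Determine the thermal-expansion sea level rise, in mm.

Layer 1 at 25 °C → α = 2.9×10⁻⁴ K⁻¹
Layer 2 at 13 °C → α = 1.8×10⁻⁴ K⁻¹
Layer 3 at 1.9 °C → α = 0.71×10⁻⁴ K⁻¹
Layer 1: 1.9 × 2.9×10⁻⁴ × 230 = 0.12673 m
1.8×10⁻⁴ × 200 × 0.55 = 0.01980 m
430–1830 m: 0.71×10⁻⁴ × 0.45 × 1400 = 0.04473 m
Δh = 0.12673 + 0.01980 + 0.04473 = 0.19126 m

Δh ≈ 190 mm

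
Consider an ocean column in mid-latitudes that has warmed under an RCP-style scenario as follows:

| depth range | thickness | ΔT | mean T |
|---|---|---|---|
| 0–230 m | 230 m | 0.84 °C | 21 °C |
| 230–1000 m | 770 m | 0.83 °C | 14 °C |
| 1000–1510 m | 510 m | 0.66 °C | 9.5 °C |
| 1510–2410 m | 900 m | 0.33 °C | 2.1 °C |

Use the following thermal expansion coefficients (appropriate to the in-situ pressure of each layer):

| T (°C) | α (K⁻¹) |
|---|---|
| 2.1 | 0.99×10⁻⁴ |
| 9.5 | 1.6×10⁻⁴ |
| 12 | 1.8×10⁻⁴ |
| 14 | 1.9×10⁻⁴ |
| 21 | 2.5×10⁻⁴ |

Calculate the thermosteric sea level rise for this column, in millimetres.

Layer 1 at 21 °C → α = 2.5×10⁻⁴ K⁻¹
Layer 2 at 14 °C → α = 1.9×10⁻⁴ K⁻¹
Layer 3 at 9.5 °C → α = 1.6×10⁻⁴ K⁻¹
Layer 4 at 2.1 °C → α = 0.99×10⁻⁴ K⁻¹
0–230 m: 230 × 2.5×10⁻⁴ × 0.84 = 0.04830 m
0.83 × 1.9×10⁻⁴ × 770 = 0.121429 m
0.66 × 1.6×10⁻⁴ × 510 = 0.053856 m
Layer 4: 900 × 0.33 × 0.99×10⁻⁴ = 0.029403 m
Δh = 0.04830 + 0.121429 + 0.053856 + 0.029403 = 0.252988 m

Δh = 253 mm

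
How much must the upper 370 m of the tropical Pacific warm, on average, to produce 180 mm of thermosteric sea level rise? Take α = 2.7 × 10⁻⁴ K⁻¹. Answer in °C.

ΔT ≈ 1.80 °C

ΔT = Δh/(αH) = 0.18 / (2.7×10⁻⁴ × 370) ≈ 1.802 °C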